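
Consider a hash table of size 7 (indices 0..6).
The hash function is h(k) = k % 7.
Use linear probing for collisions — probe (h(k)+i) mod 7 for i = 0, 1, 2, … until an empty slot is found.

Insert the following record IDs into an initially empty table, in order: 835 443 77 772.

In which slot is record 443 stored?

3

835: h=2 → slot 2
443: h=2, probe 2,3 → slot 3
77: h=0 → slot 0
772: h=2, probe 2,3,4 → slot 4
Table: [77, -, 835, 443, 772, -, -]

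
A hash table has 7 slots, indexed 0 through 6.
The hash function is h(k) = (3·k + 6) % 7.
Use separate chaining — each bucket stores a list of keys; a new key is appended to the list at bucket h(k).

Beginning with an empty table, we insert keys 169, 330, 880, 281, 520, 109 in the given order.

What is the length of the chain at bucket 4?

1

Insert 169: h=2, bucket 2 empty -> new chain.
Insert 330: h=2, bucket 2 nonempty -> append to chain.
Insert 880: h=0, bucket 0 empty -> new chain.
Insert 281: h=2, bucket 2 nonempty -> append to chain.
Insert 520: h=5, bucket 5 empty -> new chain.
Insert 109: h=4, bucket 4 empty -> new chain.
Final buckets:
0: 880
1: ∅
2: 169 -> 330 -> 281
3: ∅
4: 109
5: 520
6: ∅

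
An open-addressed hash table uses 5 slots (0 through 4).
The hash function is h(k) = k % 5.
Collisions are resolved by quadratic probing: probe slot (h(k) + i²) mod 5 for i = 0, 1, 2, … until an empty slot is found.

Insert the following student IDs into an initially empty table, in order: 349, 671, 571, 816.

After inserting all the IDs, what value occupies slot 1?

349 hashes to 4; slot 4 is free -> place at 4.
671 hashes to 1; slot 1 is free -> place at 1.
571 hashes to 1; 1 taken -> place at 2.
816 hashes to 1; 1,2 taken -> place at 0.
Table: [816, 671, 571, _, 349]

671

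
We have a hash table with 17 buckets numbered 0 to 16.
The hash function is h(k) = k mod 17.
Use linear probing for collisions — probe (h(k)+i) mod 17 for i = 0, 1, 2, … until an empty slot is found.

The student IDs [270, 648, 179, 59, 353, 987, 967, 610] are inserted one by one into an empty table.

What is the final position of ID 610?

270: h=15 -> slot 15
648: h=2 -> slot 2
179: h=9 -> slot 9
59: h=8 -> slot 8
353: h=13 -> slot 13
987: h=1 -> slot 1
967: h=15, probe 15,16 -> slot 16
610: h=15, probe 15,16,0 -> slot 0
Table: [610, 987, 648, —, —, —, —, —, 59, 179, —, —, —, 353, —, 270, 967]

0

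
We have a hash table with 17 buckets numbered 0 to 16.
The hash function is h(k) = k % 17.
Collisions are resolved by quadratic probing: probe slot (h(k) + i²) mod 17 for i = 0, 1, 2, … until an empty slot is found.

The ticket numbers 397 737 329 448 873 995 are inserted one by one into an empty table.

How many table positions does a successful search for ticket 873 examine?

5

397: h=6 -> slot 6
737: h=6, probe 6,7 -> slot 7
329: h=6, probe 6,7,10 -> slot 10
448: h=6, probe 6,7,10,15 -> slot 15
873: h=6, probe 6,7,10,15,5 -> slot 5
995: h=9 -> slot 9
Table: [∅, ∅, ∅, ∅, ∅, 873, 397, 737, ∅, 995, 329, ∅, ∅, ∅, ∅, 448, ∅]
Lookup 873: h=6, probe 6,7,10,15,5 → found at 5.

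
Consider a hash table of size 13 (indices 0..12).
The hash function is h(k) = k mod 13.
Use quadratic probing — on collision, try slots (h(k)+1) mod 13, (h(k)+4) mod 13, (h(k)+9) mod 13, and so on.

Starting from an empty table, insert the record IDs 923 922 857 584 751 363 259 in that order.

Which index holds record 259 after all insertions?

11

Insert 923: h=0, slot 0 empty => index 0.
Insert 922: h=12, slot 12 empty => index 12.
Insert 857: h=12, slots 12,0 occupied => index 3.
Insert 584: h=12, slots 12,0,3 occupied => index 8.
Insert 751: h=10, slot 10 empty => index 10.
Insert 363: h=12, slots 12,0,3,8 occupied => index 2.
Insert 259: h=12, slots 12,0,3,8,2 occupied => index 11.
Table: [923, -, 363, 857, -, -, -, -, 584, -, 751, 259, 922]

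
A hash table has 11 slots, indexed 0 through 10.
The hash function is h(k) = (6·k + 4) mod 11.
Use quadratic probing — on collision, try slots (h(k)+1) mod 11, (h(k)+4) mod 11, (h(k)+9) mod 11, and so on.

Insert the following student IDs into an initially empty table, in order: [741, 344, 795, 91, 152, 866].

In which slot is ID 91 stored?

741 hashes to 6; slot 6 is free => place at 6.
344 hashes to 0; slot 0 is free => place at 0.
795 hashes to 0; 0 taken => place at 1.
91 hashes to 0; 0,1 taken => place at 4.
152 hashes to 3; slot 3 is free => place at 3.
866 hashes to 8; slot 8 is free => place at 8.
Table: [344, 795, ∅, 152, 91, ∅, 741, ∅, 866, ∅, ∅]

4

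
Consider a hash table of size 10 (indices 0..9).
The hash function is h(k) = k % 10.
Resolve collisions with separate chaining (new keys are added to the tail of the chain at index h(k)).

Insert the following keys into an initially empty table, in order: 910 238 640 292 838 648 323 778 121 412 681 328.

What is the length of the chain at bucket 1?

2

910 -> bucket 0
238 -> bucket 8
640 -> bucket 0 (collision)
292 -> bucket 2
838 -> bucket 8 (collision)
648 -> bucket 8 (collision)
323 -> bucket 3
778 -> bucket 8 (collision)
121 -> bucket 1
412 -> bucket 2 (collision)
681 -> bucket 1 (collision)
328 -> bucket 8 (collision)
Final buckets:
0: 910 -> 640
1: 121 -> 681
2: 292 -> 412
3: 323
4: —
5: —
6: —
7: —
8: 238 -> 838 -> 648 -> 778 -> 328
9: —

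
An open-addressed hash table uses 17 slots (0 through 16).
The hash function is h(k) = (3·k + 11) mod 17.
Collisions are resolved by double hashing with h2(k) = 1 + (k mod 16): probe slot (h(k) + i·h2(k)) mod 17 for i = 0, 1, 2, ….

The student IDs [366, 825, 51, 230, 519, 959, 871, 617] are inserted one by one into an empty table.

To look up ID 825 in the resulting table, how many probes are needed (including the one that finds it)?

2

366 hashes to 4; slot 4 is free => place at 4.
825 hashes to 4, h2=10; 4 taken => place at 14.
51 hashes to 11; slot 11 is free => place at 11.
230 hashes to 4, h2=7; 4,11 taken => place at 1.
519 hashes to 4, h2=8; 4 taken => place at 12.
959 hashes to 15; slot 15 is free => place at 15.
871 hashes to 6; slot 6 is free => place at 6.
617 hashes to 9; slot 9 is free => place at 9.
Table: [—, 230, —, —, 366, —, 871, —, —, 617, —, 51, 519, —, 825, 959, —]
Lookup 825: h=4, h2=10, probe 4,14 → found at 14.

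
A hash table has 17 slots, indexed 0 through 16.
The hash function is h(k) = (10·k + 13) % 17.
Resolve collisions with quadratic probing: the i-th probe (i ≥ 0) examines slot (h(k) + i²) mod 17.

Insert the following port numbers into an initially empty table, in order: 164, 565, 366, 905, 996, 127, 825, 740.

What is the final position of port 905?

Insert 164: h=4, slot 4 empty => index 4.
Insert 565: h=2, slot 2 empty => index 2.
Insert 366: h=1, slot 1 empty => index 1.
Insert 905: h=2, slot 2 occupied => index 3.
Insert 996: h=11, slot 11 empty => index 11.
Insert 127: h=8, slot 8 empty => index 8.
Insert 825: h=1, slots 1,2 occupied => index 5.
Insert 740: h=1, slots 1,2,5 occupied => index 10.
Table: [., 366, 565, 905, 164, 825, ., ., 127, ., 740, 996, ., ., ., ., .]

3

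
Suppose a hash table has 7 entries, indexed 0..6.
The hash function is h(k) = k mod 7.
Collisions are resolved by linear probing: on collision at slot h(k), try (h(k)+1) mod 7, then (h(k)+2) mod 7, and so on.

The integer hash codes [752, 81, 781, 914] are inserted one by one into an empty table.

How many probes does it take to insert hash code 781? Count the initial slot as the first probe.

752: h=3 → slot 3
81: h=4 → slot 4
781: h=4, probe 4,5 → slot 5
914: h=4, probe 4,5,6 → slot 6
Table: [_, _, _, 752, 81, 781, 914]

2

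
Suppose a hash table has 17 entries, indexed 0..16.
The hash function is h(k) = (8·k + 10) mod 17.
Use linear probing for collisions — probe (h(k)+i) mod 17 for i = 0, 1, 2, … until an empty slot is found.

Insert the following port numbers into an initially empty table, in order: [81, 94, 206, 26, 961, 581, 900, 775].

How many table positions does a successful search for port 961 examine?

81 hashes to 12; slot 12 is free → place at 12.
94 hashes to 14; slot 14 is free → place at 14.
206 hashes to 9; slot 9 is free → place at 9.
26 hashes to 14; 14 taken → place at 15.
961 hashes to 14; 14,15 taken → place at 16.
581 hashes to 0; slot 0 is free → place at 0.
900 hashes to 2; slot 2 is free → place at 2.
775 hashes to 5; slot 5 is free → place at 5.
Table: [581, ∅, 900, ∅, ∅, 775, ∅, ∅, ∅, 206, ∅, ∅, 81, ∅, 94, 26, 961]
Lookup 961: h=14, probe 14,15,16 → found at 16.

3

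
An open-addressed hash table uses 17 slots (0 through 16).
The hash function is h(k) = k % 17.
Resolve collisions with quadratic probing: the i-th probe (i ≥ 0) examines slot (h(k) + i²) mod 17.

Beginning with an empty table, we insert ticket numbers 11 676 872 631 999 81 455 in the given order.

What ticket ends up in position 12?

Insert 11: h=11, slot 11 empty => index 11.
Insert 676: h=13, slot 13 empty => index 13.
Insert 872: h=5, slot 5 empty => index 5.
Insert 631: h=2, slot 2 empty => index 2.
Insert 999: h=13, slot 13 occupied => index 14.
Insert 81: h=13, slots 13,14 occupied => index 0.
Insert 455: h=13, slots 13,14,0,5 occupied => index 12.
Table: [81, ., 631, ., ., 872, ., ., ., ., ., 11, 455, 676, 999, ., .]

455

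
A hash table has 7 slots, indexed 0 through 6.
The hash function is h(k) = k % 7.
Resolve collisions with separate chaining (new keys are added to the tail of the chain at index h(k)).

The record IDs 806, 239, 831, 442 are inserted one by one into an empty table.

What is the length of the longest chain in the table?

3

806 -> bucket 1
239 -> bucket 1 (collision)
831 -> bucket 5
442 -> bucket 1 (collision)
Final buckets:
0: _
1: 806 -> 239 -> 442
2: _
3: _
4: _
5: 831
6: _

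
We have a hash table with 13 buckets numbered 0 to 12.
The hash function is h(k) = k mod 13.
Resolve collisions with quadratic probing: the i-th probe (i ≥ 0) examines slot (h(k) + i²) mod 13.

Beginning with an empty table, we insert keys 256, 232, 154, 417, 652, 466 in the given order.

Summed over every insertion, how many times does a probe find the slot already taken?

256 hashes to 9; slot 9 is free -> place at 9.
232 hashes to 11; slot 11 is free -> place at 11.
154 hashes to 11; 11 taken -> place at 12.
417 hashes to 1; slot 1 is free -> place at 1.
652 hashes to 2; slot 2 is free -> place at 2.
466 hashes to 11; 11,12,2 taken -> place at 7.
Table: [_, 417, 652, _, _, _, _, 466, _, 256, _, 232, 154]

4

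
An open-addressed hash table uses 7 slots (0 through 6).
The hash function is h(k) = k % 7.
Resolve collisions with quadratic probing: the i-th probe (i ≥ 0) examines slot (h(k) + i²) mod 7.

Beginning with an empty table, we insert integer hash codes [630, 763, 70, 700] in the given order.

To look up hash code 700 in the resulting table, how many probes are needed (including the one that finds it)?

4

630: h=0 => slot 0
763: h=0, probe 0,1 => slot 1
70: h=0, probe 0,1,4 => slot 4
700: h=0, probe 0,1,4,2 => slot 2
Table: [630, 763, 700, -, 70, -, -]
Lookup 700: h=0, probe 0,1,4,2 → found at 2.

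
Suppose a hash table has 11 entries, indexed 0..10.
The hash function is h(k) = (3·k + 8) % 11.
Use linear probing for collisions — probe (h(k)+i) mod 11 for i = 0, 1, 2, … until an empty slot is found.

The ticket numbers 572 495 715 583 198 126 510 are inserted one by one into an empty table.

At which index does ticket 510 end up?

3

572 hashes to 8; slot 8 is free → place at 8.
495 hashes to 8; 8 taken → place at 9.
715 hashes to 8; 8,9 taken → place at 10.
583 hashes to 8; 8,9,10 taken → place at 0.
198 hashes to 8; 8,9,10,0 taken → place at 1.
126 hashes to 1; 1 taken → place at 2.
510 hashes to 9; 9,10,0,1,2 taken → place at 3.
Table: [583, 198, 126, 510, ∅, ∅, ∅, ∅, 572, 495, 715]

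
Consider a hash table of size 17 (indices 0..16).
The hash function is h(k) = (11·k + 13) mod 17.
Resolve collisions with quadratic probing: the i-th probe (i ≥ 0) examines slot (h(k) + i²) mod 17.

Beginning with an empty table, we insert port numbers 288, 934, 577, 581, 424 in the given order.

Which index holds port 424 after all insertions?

11

288 hashes to 2; slot 2 is free -> place at 2.
934 hashes to 2; 2 taken -> place at 3.
577 hashes to 2; 2,3 taken -> place at 6.
581 hashes to 12; slot 12 is free -> place at 12.
424 hashes to 2; 2,3,6 taken -> place at 11.
Table: [∅, ∅, 288, 934, ∅, ∅, 577, ∅, ∅, ∅, ∅, 424, 581, ∅, ∅, ∅, ∅]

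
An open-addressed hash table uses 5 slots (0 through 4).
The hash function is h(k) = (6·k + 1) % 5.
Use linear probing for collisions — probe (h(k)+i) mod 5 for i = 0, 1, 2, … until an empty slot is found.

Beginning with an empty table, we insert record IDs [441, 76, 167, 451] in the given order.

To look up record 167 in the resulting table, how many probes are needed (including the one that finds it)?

2

441 hashes to 2; slot 2 is free → place at 2.
76 hashes to 2; 2 taken → place at 3.
167 hashes to 3; 3 taken → place at 4.
451 hashes to 2; 2,3,4 taken → place at 0.
Table: [451, _, 441, 76, 167]
Lookup 167: h=3, probe 3,4 → found at 4.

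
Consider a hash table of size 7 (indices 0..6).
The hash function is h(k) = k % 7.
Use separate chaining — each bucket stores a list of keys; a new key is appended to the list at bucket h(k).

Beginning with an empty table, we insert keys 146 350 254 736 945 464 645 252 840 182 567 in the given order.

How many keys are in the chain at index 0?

146 -> bucket 6
350 -> bucket 0
254 -> bucket 2
736 -> bucket 1
945 -> bucket 0 (collision)
464 -> bucket 2 (collision)
645 -> bucket 1 (collision)
252 -> bucket 0 (collision)
840 -> bucket 0 (collision)
182 -> bucket 0 (collision)
567 -> bucket 0 (collision)
Final buckets:
0: 350 -> 945 -> 252 -> 840 -> 182 -> 567
1: 736 -> 645
2: 254 -> 464
3: .
4: .
5: .
6: 146

6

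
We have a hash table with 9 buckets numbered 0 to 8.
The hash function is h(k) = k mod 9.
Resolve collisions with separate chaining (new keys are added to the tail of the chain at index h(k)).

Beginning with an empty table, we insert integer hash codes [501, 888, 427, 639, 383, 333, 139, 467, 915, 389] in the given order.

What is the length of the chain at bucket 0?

501 → bucket 6
888 → bucket 6 (collision)
427 → bucket 4
639 → bucket 0
383 → bucket 5
333 → bucket 0 (collision)
139 → bucket 4 (collision)
467 → bucket 8
915 → bucket 6 (collision)
389 → bucket 2
Final buckets:
0: 639 -> 333
1: .
2: 389
3: .
4: 427 -> 139
5: 383
6: 501 -> 888 -> 915
7: .
8: 467

2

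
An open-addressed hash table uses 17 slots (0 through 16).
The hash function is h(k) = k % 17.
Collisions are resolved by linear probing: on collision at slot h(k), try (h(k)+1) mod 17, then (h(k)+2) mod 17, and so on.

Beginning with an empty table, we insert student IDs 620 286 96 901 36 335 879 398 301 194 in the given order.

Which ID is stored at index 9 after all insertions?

620: h=8 → slot 8
286: h=14 → slot 14
96: h=11 → slot 11
901: h=0 → slot 0
36: h=2 → slot 2
335: h=12 → slot 12
879: h=12, probe 12,13 → slot 13
398: h=7 → slot 7
301: h=12, probe 12,13,14,15 → slot 15
194: h=7, probe 7,8,9 → slot 9
Table: [901, —, 36, —, —, —, —, 398, 620, 194, —, 96, 335, 879, 286, 301, —]

194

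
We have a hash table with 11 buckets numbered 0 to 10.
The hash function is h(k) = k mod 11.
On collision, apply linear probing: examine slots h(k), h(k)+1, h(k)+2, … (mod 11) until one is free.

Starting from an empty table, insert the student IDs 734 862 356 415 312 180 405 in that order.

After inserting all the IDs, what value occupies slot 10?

734 hashes to 8; slot 8 is free -> place at 8.
862 hashes to 4; slot 4 is free -> place at 4.
356 hashes to 4; 4 taken -> place at 5.
415 hashes to 8; 8 taken -> place at 9.
312 hashes to 4; 4,5 taken -> place at 6.
180 hashes to 4; 4,5,6 taken -> place at 7.
405 hashes to 9; 9 taken -> place at 10.
Table: [., ., ., ., 862, 356, 312, 180, 734, 415, 405]

405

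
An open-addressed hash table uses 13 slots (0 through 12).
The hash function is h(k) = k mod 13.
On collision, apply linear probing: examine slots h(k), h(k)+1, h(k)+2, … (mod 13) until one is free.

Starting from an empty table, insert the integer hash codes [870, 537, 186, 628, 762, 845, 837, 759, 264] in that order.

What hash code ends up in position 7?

870 hashes to 12; slot 12 is free → place at 12.
537 hashes to 4; slot 4 is free → place at 4.
186 hashes to 4; 4 taken → place at 5.
628 hashes to 4; 4,5 taken → place at 6.
762 hashes to 8; slot 8 is free → place at 8.
845 hashes to 0; slot 0 is free → place at 0.
837 hashes to 5; 5,6 taken → place at 7.
759 hashes to 5; 5,6,7,8 taken → place at 9.
264 hashes to 4; 4,5,6,7,8,9 taken → place at 10.
Table: [845, _, _, _, 537, 186, 628, 837, 762, 759, 264, _, 870]

837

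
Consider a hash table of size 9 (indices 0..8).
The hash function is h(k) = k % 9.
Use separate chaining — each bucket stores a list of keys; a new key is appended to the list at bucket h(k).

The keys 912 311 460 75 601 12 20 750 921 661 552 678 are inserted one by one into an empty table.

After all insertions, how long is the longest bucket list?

Insert 912: h=3, bucket 3 empty → new chain.
Insert 311: h=5, bucket 5 empty → new chain.
Insert 460: h=1, bucket 1 empty → new chain.
Insert 75: h=3, bucket 3 nonempty → append to chain.
Insert 601: h=7, bucket 7 empty → new chain.
Insert 12: h=3, bucket 3 nonempty → append to chain.
Insert 20: h=2, bucket 2 empty → new chain.
Insert 750: h=3, bucket 3 nonempty → append to chain.
Insert 921: h=3, bucket 3 nonempty → append to chain.
Insert 661: h=4, bucket 4 empty → new chain.
Insert 552: h=3, bucket 3 nonempty → append to chain.
Insert 678: h=3, bucket 3 nonempty → append to chain.
Final buckets:
0: —
1: 460
2: 20
3: 912 -> 75 -> 12 -> 750 -> 921 -> 552 -> 678
4: 661
5: 311
6: —
7: 601
8: —

7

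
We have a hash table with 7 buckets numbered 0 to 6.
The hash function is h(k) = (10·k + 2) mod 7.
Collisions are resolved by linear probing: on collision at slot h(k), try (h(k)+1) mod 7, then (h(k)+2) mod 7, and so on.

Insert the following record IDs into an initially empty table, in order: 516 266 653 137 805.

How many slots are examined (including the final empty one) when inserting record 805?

3

Insert 516: h=3, slot 3 empty => index 3.
Insert 266: h=2, slot 2 empty => index 2.
Insert 653: h=1, slot 1 empty => index 1.
Insert 137: h=0, slot 0 empty => index 0.
Insert 805: h=2, slots 2,3 occupied => index 4.
Table: [137, 653, 266, 516, 805, _, _]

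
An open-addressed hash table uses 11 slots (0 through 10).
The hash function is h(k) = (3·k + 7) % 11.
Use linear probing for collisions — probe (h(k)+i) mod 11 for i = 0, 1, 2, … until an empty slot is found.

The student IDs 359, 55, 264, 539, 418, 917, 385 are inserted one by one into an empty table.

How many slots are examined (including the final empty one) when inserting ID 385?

6

Insert 359: h=6, slot 6 empty => index 6.
Insert 55: h=7, slot 7 empty => index 7.
Insert 264: h=7, slot 7 occupied => index 8.
Insert 539: h=7, slots 7,8 occupied => index 9.
Insert 418: h=7, slots 7,8,9 occupied => index 10.
Insert 917: h=8, slots 8,9,10 occupied => index 0.
Insert 385: h=7, slots 7,8,9,10,0 occupied => index 1.
Table: [917, 385, -, -, -, -, 359, 55, 264, 539, 418]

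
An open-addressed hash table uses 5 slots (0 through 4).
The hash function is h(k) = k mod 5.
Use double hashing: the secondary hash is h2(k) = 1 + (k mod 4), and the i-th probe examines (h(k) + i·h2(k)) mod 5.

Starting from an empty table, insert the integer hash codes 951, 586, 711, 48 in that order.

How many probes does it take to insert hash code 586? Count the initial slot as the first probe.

951: h=1 → slot 1
586: h=1, h2=3, probe 1,4 → slot 4
711: h=1, h2=4, probe 1,0 → slot 0
48: h=3 → slot 3
Table: [711, 951, ., 48, 586]

2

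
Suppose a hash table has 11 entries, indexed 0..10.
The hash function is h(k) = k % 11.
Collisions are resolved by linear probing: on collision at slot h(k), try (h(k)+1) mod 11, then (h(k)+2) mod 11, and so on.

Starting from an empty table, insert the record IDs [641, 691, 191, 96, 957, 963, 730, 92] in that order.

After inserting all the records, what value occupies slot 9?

641: h=3 → slot 3
691: h=9 → slot 9
191: h=4 → slot 4
96: h=8 → slot 8
957: h=0 → slot 0
963: h=6 → slot 6
730: h=4, probe 4,5 → slot 5
92: h=4, probe 4,5,6,7 → slot 7
Table: [957, -, -, 641, 191, 730, 963, 92, 96, 691, -]

691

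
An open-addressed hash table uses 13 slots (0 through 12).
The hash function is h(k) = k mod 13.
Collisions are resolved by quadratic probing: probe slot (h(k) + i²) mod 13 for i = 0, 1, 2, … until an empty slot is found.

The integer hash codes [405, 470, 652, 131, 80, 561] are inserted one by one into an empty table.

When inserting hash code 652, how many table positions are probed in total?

405: h=2 → slot 2
470: h=2, probe 2,3 → slot 3
652: h=2, probe 2,3,6 → slot 6
131: h=1 → slot 1
80: h=2, probe 2,3,6,11 → slot 11
561: h=2, probe 2,3,6,11,5 → slot 5
Table: [., 131, 405, 470, ., 561, 652, ., ., ., ., 80, .]

3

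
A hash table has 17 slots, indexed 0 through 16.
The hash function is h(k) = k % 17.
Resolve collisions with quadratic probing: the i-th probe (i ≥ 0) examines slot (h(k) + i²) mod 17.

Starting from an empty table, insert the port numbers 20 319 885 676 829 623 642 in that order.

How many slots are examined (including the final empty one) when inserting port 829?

20: h=3 => slot 3
319: h=13 => slot 13
885: h=1 => slot 1
676: h=13, probe 13,14 => slot 14
829: h=13, probe 13,14,0 => slot 0
623: h=11 => slot 11
642: h=13, probe 13,14,0,5 => slot 5
Table: [829, 885, —, 20, —, 642, —, —, —, —, —, 623, —, 319, 676, —, —]

3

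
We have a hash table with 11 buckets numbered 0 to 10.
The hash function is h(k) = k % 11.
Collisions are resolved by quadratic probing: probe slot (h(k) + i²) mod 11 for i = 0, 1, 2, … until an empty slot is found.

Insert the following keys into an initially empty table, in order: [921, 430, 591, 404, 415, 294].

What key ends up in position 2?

Insert 921: h=8, slot 8 empty → index 8.
Insert 430: h=1, slot 1 empty → index 1.
Insert 591: h=8, slot 8 occupied → index 9.
Insert 404: h=8, slots 8,9,1 occupied → index 6.
Insert 415: h=8, slots 8,9,1,6 occupied → index 2.
Insert 294: h=8, slots 8,9,1,6,2 occupied → index 0.
Table: [294, 430, 415, —, —, —, 404, —, 921, 591, —]

415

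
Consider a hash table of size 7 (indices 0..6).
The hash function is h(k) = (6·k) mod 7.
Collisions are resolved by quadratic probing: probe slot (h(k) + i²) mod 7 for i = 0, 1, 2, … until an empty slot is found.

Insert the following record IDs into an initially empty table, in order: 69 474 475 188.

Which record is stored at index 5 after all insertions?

475

69 hashes to 1; slot 1 is free → place at 1.
474 hashes to 2; slot 2 is free → place at 2.
475 hashes to 1; 1,2 taken → place at 5.
188 hashes to 1; 1,2,5 taken → place at 3.
Table: [-, 69, 474, 188, -, 475, -]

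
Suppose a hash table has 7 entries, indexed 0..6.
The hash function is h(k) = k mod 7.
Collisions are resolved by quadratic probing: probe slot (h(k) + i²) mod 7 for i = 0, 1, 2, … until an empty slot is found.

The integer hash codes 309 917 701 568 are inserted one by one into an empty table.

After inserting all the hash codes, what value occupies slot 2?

701

309 hashes to 1; slot 1 is free => place at 1.
917 hashes to 0; slot 0 is free => place at 0.
701 hashes to 1; 1 taken => place at 2.
568 hashes to 1; 1,2 taken => place at 5.
Table: [917, 309, 701, ., ., 568, .]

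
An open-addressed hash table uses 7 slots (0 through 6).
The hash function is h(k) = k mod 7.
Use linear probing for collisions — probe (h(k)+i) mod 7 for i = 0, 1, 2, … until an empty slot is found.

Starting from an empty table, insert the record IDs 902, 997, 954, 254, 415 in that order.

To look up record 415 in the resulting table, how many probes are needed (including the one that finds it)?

4

Insert 902: h=6, slot 6 empty -> index 6.
Insert 997: h=3, slot 3 empty -> index 3.
Insert 954: h=2, slot 2 empty -> index 2.
Insert 254: h=2, slots 2,3 occupied -> index 4.
Insert 415: h=2, slots 2,3,4 occupied -> index 5.
Table: [—, —, 954, 997, 254, 415, 902]
Lookup 415: h=2, probe 2,3,4,5 → found at 5.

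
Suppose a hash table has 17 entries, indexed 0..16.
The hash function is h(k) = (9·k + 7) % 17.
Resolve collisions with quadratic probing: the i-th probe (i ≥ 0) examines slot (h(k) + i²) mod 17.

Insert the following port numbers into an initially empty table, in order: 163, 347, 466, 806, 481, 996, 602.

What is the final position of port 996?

163: h=12 => slot 12
347: h=2 => slot 2
466: h=2, probe 2,3 => slot 3
806: h=2, probe 2,3,6 => slot 6
481: h=1 => slot 1
996: h=12, probe 12,13 => slot 13
602: h=2, probe 2,3,6,11 => slot 11
Table: [—, 481, 347, 466, —, —, 806, —, —, —, —, 602, 163, 996, —, —, —]

13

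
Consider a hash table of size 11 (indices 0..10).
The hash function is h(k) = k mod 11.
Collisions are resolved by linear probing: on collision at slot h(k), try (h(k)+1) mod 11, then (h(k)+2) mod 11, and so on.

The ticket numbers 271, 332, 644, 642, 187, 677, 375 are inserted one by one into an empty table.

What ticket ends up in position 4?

642

271: h=7 → slot 7
332: h=2 → slot 2
644: h=6 → slot 6
642: h=4 → slot 4
187: h=0 → slot 0
677: h=6, probe 6,7,8 → slot 8
375: h=1 → slot 1
Table: [187, 375, 332, _, 642, _, 644, 271, 677, _, _]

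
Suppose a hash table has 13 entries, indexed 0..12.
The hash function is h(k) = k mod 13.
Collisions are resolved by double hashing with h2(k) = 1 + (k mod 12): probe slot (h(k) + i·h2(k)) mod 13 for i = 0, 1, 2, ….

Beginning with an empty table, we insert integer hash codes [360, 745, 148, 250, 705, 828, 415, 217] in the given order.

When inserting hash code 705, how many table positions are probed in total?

360 hashes to 9; slot 9 is free -> place at 9.
745 hashes to 4; slot 4 is free -> place at 4.
148 hashes to 5; slot 5 is free -> place at 5.
250 hashes to 3; slot 3 is free -> place at 3.
705 hashes to 3, h2=10; 3 taken -> place at 0.
828 hashes to 9, h2=1; 9 taken -> place at 10.
415 hashes to 12; slot 12 is free -> place at 12.
217 hashes to 9, h2=2; 9 taken -> place at 11.
Table: [705, -, -, 250, 745, 148, -, -, -, 360, 828, 217, 415]

2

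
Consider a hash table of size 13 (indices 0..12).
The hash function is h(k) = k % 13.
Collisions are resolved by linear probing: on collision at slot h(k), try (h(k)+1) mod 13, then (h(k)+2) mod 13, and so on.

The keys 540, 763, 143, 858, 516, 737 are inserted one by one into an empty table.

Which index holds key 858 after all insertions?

1

Insert 540: h=7, slot 7 empty -> index 7.
Insert 763: h=9, slot 9 empty -> index 9.
Insert 143: h=0, slot 0 empty -> index 0.
Insert 858: h=0, slot 0 occupied -> index 1.
Insert 516: h=9, slot 9 occupied -> index 10.
Insert 737: h=9, slots 9,10 occupied -> index 11.
Table: [143, 858, ∅, ∅, ∅, ∅, ∅, 540, ∅, 763, 516, 737, ∅]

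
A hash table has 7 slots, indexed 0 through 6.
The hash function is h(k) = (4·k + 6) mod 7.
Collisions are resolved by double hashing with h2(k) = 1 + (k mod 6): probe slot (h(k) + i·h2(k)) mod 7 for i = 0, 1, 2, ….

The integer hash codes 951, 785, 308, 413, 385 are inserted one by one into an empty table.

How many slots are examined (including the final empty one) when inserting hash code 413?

2

951: h=2 => slot 2
785: h=3 => slot 3
308: h=6 => slot 6
413: h=6, h2=6, probe 6,5 => slot 5
385: h=6, h2=2, probe 6,1 => slot 1
Table: [., 385, 951, 785, ., 413, 308]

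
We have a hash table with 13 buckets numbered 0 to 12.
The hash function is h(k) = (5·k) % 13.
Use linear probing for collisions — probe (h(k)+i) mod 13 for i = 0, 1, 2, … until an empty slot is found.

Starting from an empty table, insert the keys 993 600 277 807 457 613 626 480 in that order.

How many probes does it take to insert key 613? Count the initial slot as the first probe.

4

Insert 993: h=12, slot 12 empty => index 12.
Insert 600: h=10, slot 10 empty => index 10.
Insert 277: h=7, slot 7 empty => index 7.
Insert 807: h=5, slot 5 empty => index 5.
Insert 457: h=10, slot 10 occupied => index 11.
Insert 613: h=10, slots 10,11,12 occupied => index 0.
Insert 626: h=10, slots 10,11,12,0 occupied => index 1.
Insert 480: h=8, slot 8 empty => index 8.
Table: [613, 626, ∅, ∅, ∅, 807, ∅, 277, 480, ∅, 600, 457, 993]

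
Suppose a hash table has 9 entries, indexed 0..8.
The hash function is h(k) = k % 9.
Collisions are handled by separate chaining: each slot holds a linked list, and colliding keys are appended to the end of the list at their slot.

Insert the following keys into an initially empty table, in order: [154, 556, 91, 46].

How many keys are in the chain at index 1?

3

Insert 154: h=1, bucket 1 empty -> new chain.
Insert 556: h=7, bucket 7 empty -> new chain.
Insert 91: h=1, bucket 1 nonempty -> append to chain.
Insert 46: h=1, bucket 1 nonempty -> append to chain.
Final buckets:
0: —
1: 154 -> 91 -> 46
2: —
3: —
4: —
5: —
6: —
7: 556
8: —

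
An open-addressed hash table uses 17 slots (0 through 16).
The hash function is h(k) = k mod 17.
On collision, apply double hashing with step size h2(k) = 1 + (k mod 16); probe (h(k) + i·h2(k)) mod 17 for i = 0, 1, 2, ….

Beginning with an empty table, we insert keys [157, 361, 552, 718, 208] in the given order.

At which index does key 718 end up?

2

157: h=4 → slot 4
361: h=4, h2=10, probe 4,14 → slot 14
552: h=8 → slot 8
718: h=4, h2=15, probe 4,2 → slot 2
208: h=4, h2=1, probe 4,5 → slot 5
Table: [-, -, 718, -, 157, 208, -, -, 552, -, -, -, -, -, 361, -, -]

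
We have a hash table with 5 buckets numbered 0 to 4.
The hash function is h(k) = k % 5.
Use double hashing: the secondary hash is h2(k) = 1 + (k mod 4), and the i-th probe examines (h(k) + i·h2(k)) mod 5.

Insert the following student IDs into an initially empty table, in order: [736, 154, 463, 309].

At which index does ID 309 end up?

0

Insert 736: h=1, slot 1 empty -> index 1.
Insert 154: h=4, slot 4 empty -> index 4.
Insert 463: h=3, slot 3 empty -> index 3.
Insert 309: h=4, h2=2, slots 4,1,3 occupied -> index 0.
Table: [309, 736, ., 463, 154]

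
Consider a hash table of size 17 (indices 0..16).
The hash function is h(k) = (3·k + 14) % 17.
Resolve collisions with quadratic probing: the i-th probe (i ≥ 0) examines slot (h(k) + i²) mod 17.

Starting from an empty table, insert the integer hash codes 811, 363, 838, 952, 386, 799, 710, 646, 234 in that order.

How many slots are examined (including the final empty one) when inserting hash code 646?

Insert 811: h=16, slot 16 empty → index 16.
Insert 363: h=15, slot 15 empty → index 15.
Insert 838: h=12, slot 12 empty → index 12.
Insert 952: h=14, slot 14 empty → index 14.
Insert 386: h=16, slot 16 occupied → index 0.
Insert 799: h=14, slots 14,15 occupied → index 1.
Insert 710: h=2, slot 2 empty → index 2.
Insert 646: h=14, slots 14,15,1 occupied → index 6.
Insert 234: h=2, slot 2 occupied → index 3.
Table: [386, 799, 710, 234, ., ., 646, ., ., ., ., ., 838, ., 952, 363, 811]

4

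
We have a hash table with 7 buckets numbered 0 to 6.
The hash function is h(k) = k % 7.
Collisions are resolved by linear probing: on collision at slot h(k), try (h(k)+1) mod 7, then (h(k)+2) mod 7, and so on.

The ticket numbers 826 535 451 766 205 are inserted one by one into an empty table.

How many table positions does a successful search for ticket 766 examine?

826: h=0 => slot 0
535: h=3 => slot 3
451: h=3, probe 3,4 => slot 4
766: h=3, probe 3,4,5 => slot 5
205: h=2 => slot 2
Table: [826, —, 205, 535, 451, 766, —]
Lookup 766: h=3, probe 3,4,5 → found at 5.

3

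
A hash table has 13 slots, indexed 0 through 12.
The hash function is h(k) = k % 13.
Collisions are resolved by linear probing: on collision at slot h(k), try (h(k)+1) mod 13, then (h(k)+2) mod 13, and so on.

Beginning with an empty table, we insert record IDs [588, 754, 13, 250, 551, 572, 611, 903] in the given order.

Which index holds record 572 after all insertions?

2

588: h=3 => slot 3
754: h=0 => slot 0
13: h=0, probe 0,1 => slot 1
250: h=3, probe 3,4 => slot 4
551: h=5 => slot 5
572: h=0, probe 0,1,2 => slot 2
611: h=0, probe 0,1,2,3,4,5,6 => slot 6
903: h=6, probe 6,7 => slot 7
Table: [754, 13, 572, 588, 250, 551, 611, 903, _, _, _, _, _]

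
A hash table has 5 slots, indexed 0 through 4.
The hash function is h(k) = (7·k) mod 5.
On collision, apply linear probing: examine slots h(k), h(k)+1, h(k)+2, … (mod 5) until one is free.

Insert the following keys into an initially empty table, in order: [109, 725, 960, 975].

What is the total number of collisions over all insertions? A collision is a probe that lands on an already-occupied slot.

109 hashes to 3; slot 3 is free -> place at 3.
725 hashes to 0; slot 0 is free -> place at 0.
960 hashes to 0; 0 taken -> place at 1.
975 hashes to 0; 0,1 taken -> place at 2.
Table: [725, 960, 975, 109, ∅]

3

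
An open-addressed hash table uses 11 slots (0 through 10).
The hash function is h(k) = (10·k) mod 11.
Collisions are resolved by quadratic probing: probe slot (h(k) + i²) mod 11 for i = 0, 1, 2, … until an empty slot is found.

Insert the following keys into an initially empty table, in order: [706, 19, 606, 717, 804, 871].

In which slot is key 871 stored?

Insert 706: h=9, slot 9 empty => index 9.
Insert 19: h=3, slot 3 empty => index 3.
Insert 606: h=10, slot 10 empty => index 10.
Insert 717: h=9, slots 9,10 occupied => index 2.
Insert 804: h=10, slot 10 occupied => index 0.
Insert 871: h=9, slots 9,10,2 occupied => index 7.
Table: [804, _, 717, 19, _, _, _, 871, _, 706, 606]

7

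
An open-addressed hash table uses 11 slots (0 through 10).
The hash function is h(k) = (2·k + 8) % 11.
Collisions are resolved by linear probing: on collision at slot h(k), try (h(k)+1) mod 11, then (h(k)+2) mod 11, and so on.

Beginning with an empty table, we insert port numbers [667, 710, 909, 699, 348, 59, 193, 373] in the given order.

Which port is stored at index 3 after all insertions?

Insert 667: h=0, slot 0 empty => index 0.
Insert 710: h=9, slot 9 empty => index 9.
Insert 909: h=0, slot 0 occupied => index 1.
Insert 699: h=9, slot 9 occupied => index 10.
Insert 348: h=0, slots 0,1 occupied => index 2.
Insert 59: h=5, slot 5 empty => index 5.
Insert 193: h=9, slots 9,10,0,1,2 occupied => index 3.
Insert 373: h=6, slot 6 empty => index 6.
Table: [667, 909, 348, 193, _, 59, 373, _, _, 710, 699]

193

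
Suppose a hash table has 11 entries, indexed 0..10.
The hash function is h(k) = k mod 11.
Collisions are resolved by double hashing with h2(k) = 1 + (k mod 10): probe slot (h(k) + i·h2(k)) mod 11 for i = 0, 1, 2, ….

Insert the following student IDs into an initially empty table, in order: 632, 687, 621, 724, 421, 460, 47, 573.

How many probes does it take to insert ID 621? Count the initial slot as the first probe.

2

632: h=5 → slot 5
687: h=5, h2=8, probe 5,2 → slot 2
621: h=5, h2=2, probe 5,7 → slot 7
724: h=9 → slot 9
421: h=3 → slot 3
460: h=9, h2=1, probe 9,10 → slot 10
47: h=3, h2=8, probe 3,0 → slot 0
573: h=1 → slot 1
Table: [47, 573, 687, 421, ∅, 632, ∅, 621, ∅, 724, 460]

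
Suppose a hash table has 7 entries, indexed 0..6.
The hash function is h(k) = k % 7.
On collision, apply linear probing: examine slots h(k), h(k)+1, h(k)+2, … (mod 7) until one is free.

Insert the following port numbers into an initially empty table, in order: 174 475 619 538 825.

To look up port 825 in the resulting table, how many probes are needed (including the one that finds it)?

174 hashes to 6; slot 6 is free → place at 6.
475 hashes to 6; 6 taken → place at 0.
619 hashes to 3; slot 3 is free → place at 3.
538 hashes to 6; 6,0 taken → place at 1.
825 hashes to 6; 6,0,1 taken → place at 2.
Table: [475, 538, 825, 619, -, -, 174]
Lookup 825: h=6, probe 6,0,1,2 → found at 2.

4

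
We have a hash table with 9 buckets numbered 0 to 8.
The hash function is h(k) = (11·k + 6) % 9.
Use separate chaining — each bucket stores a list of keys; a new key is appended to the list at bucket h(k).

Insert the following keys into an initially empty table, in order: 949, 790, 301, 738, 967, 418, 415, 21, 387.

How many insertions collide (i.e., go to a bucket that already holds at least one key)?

Insert 949: h=5, bucket 5 empty -> new chain.
Insert 790: h=2, bucket 2 empty -> new chain.
Insert 301: h=5, bucket 5 nonempty -> append to chain.
Insert 738: h=6, bucket 6 empty -> new chain.
Insert 967: h=5, bucket 5 nonempty -> append to chain.
Insert 418: h=5, bucket 5 nonempty -> append to chain.
Insert 415: h=8, bucket 8 empty -> new chain.
Insert 21: h=3, bucket 3 empty -> new chain.
Insert 387: h=6, bucket 6 nonempty -> append to chain.
Final buckets:
0: -
1: -
2: 790
3: 21
4: -
5: 949 -> 301 -> 967 -> 418
6: 738 -> 387
7: -
8: 415

4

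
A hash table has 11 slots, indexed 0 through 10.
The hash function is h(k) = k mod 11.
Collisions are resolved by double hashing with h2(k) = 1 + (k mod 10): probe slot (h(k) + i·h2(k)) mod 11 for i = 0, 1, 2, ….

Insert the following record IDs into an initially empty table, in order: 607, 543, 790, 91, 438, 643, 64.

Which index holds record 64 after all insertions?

607 hashes to 2; slot 2 is free => place at 2.
543 hashes to 4; slot 4 is free => place at 4.
790 hashes to 9; slot 9 is free => place at 9.
91 hashes to 3; slot 3 is free => place at 3.
438 hashes to 9, h2=9; 9 taken => place at 7.
643 hashes to 5; slot 5 is free => place at 5.
64 hashes to 9, h2=5; 9,3 taken => place at 8.
Table: [_, _, 607, 91, 543, 643, _, 438, 64, 790, _]

8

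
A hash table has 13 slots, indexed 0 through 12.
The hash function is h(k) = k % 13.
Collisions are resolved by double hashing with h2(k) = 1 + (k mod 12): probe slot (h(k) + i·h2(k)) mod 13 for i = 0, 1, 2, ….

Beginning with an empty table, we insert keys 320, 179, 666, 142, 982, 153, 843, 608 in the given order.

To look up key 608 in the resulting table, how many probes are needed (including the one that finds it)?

320: h=8 -> slot 8
179: h=10 -> slot 10
666: h=3 -> slot 3
142: h=12 -> slot 12
982: h=7 -> slot 7
153: h=10, h2=10, probe 10,7,4 -> slot 4
843: h=11 -> slot 11
608: h=10, h2=9, probe 10,6 -> slot 6
Table: [—, —, —, 666, 153, —, 608, 982, 320, —, 179, 843, 142]
Lookup 608: h=10, h2=9, probe 10,6 → found at 6.

2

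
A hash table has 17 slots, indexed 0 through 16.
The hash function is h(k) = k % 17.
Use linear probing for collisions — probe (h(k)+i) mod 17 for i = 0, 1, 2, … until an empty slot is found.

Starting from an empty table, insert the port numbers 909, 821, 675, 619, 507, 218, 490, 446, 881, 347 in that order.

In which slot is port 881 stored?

909: h=8 → slot 8
821: h=5 → slot 5
675: h=12 → slot 12
619: h=7 → slot 7
507: h=14 → slot 14
218: h=14, probe 14,15 → slot 15
490: h=14, probe 14,15,16 → slot 16
446: h=4 → slot 4
881: h=14, probe 14,15,16,0 → slot 0
347: h=7, probe 7,8,9 → slot 9
Table: [881, -, -, -, 446, 821, -, 619, 909, 347, -, -, 675, -, 507, 218, 490]

0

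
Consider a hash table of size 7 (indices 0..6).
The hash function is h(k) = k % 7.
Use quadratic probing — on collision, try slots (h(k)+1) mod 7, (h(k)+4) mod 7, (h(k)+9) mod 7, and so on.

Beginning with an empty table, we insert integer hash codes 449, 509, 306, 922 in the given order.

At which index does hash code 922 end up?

Insert 449: h=1, slot 1 empty => index 1.
Insert 509: h=5, slot 5 empty => index 5.
Insert 306: h=5, slot 5 occupied => index 6.
Insert 922: h=5, slots 5,6 occupied => index 2.
Table: [—, 449, 922, —, —, 509, 306]

2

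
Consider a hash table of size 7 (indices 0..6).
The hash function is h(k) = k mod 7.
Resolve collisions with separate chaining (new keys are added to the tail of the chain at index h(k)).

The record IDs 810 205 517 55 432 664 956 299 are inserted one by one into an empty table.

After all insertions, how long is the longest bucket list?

3

810 -> bucket 5
205 -> bucket 2
517 -> bucket 6
55 -> bucket 6 (collision)
432 -> bucket 5 (collision)
664 -> bucket 6 (collision)
956 -> bucket 4
299 -> bucket 5 (collision)
Final buckets:
0: -
1: -
2: 205
3: -
4: 956
5: 810 -> 432 -> 299
6: 517 -> 55 -> 664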